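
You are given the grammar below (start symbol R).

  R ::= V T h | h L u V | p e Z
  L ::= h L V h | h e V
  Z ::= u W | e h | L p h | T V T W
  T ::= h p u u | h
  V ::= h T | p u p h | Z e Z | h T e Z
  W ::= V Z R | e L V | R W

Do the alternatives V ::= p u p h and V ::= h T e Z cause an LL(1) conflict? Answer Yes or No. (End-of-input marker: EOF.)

FIRST(p u p h) = { p } and FIRST(h T e Z) = { h }.
The FIRST sets are disjoint and neither alternative is nullable — no conflict.

No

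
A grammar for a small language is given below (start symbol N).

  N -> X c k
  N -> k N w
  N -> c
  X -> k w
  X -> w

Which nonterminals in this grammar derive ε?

No nonterminal has an empty production or an RHS whose symbols are all nullable.

{ } (none)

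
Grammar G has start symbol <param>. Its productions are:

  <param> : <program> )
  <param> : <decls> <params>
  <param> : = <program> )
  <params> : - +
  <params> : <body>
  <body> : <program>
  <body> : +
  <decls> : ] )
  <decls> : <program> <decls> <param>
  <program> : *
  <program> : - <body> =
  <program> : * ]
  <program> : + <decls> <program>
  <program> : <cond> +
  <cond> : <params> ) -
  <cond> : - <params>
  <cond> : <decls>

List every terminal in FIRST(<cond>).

{ *, +, -, ] }

From <cond> : <params> ) -: add FIRST(<params>) = { *, +, -, ] }.
<cond> : - <params> contributes {-}.
From <cond> : <decls>: add FIRST(<decls>) = { *, +, -, ] }.
Union: FIRST(<cond>) = { *, +, -, ] }.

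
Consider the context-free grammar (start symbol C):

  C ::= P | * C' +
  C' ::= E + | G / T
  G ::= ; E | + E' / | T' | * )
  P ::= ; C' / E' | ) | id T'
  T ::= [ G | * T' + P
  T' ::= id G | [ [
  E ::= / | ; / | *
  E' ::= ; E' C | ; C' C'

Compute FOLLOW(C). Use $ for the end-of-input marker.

{ $, ), *, +, /, ;, [, id }

C is the start symbol, so $ ∈ FOLLOW(C).
In E' ::= ; E' C: C is at the end, add FOLLOW(E') = { $, ), *, +, /, ;, [, id }.
Union: FOLLOW(C) = { $, ), *, +, /, ;, [, id }.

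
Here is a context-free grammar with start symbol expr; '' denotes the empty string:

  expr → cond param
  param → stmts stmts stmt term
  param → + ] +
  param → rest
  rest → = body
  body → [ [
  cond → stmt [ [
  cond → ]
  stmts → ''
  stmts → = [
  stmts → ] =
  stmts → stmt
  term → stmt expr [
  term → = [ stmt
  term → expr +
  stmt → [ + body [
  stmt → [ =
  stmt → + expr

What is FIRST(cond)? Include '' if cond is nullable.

{ +, [, ] }

From cond → stmt [ [: add FIRST(stmt) = { +, [ }.
cond → ] contributes {]}.
Union: FIRST(cond) = { +, [, ] }.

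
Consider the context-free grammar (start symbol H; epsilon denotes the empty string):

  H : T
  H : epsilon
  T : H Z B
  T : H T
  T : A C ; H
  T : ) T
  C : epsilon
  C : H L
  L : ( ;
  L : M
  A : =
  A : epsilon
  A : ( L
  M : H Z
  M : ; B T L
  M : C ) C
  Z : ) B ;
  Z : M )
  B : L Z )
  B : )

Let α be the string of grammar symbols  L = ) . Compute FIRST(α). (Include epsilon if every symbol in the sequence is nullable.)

{ (, ), ;, = }

Add FIRST(L) = { (, ), ;, = }; L is not nullable, stop.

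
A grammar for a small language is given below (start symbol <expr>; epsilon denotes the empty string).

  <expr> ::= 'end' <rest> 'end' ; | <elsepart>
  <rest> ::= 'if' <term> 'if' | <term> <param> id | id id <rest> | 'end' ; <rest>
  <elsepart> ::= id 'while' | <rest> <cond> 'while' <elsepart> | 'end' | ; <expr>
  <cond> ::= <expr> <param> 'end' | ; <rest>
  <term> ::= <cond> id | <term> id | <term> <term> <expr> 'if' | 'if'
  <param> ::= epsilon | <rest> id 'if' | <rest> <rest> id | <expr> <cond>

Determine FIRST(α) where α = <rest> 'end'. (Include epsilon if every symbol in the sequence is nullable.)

Add FIRST(<rest>) = { 'end', 'if', ;, id }; <rest> is not nullable, stop.

{ 'end', 'if', ;, id }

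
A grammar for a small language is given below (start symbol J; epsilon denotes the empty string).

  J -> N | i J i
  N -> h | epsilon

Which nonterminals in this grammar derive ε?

Directly nullable (have an epsilon-production): N.
J -> N with every symbol nullable, so J is nullable.

{ J, N }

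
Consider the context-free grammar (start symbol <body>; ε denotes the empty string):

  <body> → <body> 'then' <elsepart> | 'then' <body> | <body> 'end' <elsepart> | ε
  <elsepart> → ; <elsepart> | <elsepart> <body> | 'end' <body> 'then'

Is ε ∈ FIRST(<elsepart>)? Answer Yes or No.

No

Nullable nonterminals: <body>.
No production of <elsepart> has an RHS whose symbols are all nullable, so <elsepart> is not nullable.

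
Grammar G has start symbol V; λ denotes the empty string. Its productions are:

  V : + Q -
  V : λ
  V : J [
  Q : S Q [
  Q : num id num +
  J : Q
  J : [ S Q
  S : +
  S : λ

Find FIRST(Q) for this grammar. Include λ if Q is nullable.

{ +, num }

From Q : S Q [: S nullable, take FIRST(S) ∪ FIRST(Q) = { +, num }.
Q : num id num + contributes {num}.
Union: FIRST(Q) = { +, num }.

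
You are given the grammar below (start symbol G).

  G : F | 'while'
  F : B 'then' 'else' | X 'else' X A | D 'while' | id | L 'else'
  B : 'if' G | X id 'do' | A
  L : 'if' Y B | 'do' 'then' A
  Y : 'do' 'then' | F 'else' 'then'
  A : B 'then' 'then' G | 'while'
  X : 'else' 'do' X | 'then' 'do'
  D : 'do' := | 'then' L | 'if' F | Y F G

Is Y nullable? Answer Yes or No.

No nonterminal in this grammar is nullable.
No production of Y has an RHS whose symbols are all nullable, so Y is not nullable.

No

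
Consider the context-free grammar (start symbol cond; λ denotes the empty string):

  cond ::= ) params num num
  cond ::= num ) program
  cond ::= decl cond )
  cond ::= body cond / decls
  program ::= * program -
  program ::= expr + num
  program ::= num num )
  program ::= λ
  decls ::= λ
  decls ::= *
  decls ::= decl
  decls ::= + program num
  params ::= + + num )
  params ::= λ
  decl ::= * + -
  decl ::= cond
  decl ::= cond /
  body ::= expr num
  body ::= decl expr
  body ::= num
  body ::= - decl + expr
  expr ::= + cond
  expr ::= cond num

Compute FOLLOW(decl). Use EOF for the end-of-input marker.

In cond ::= decl cond ): add FIRST(cond )) = { ), *, +, -, num }.
In decls ::= decl: decl is at the end, add FOLLOW(decls) = { EOF, ), *, +, -, /, num }.
In body ::= decl expr: add FIRST(expr) = { ), *, +, -, num }.
In body ::= - decl + expr: add FIRST(+ expr) = { + }.
Union: FOLLOW(decl) = { EOF, ), *, +, -, /, num }.

{ EOF, ), *, +, -, /, num }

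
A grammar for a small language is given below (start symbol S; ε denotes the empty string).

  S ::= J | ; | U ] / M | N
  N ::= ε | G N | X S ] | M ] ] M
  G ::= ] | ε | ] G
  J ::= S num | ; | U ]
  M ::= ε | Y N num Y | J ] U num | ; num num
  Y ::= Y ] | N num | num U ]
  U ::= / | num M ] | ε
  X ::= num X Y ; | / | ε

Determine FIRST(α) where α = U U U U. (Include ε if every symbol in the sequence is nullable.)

Add FIRST(U)\{ε} = { /, num }; U is nullable, continue.
Add FIRST(U)\{ε} = { /, num }; U is nullable, continue.
Add FIRST(U)\{ε} = { /, num }; U is nullable, continue.
Add FIRST(U)\{ε} = { /, num }; U is nullable, continue.
Every symbol is nullable, so include ε.

{ /, num, ε }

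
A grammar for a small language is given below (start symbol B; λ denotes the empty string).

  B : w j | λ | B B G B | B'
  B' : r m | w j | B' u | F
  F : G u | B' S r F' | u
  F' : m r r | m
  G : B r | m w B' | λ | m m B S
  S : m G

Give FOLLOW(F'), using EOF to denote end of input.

{ EOF, m, r, u, w }

In F : B' S r F': F' is at the end, add FOLLOW(F) = { EOF, m, r, u, w }.
Union: FOLLOW(F') = { EOF, m, r, u, w }.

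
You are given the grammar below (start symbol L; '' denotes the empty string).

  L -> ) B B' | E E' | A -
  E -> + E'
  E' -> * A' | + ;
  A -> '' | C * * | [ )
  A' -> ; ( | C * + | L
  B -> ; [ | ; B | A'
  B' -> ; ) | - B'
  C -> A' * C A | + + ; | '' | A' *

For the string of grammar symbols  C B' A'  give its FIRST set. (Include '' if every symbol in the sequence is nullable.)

{ ), *, +, -, ;, [ }

Add FIRST(C)\{''} = { ), *, +, -, ;, [ }; C is nullable, continue.
Add FIRST(B') = { -, ; }; B' is not nullable, stop.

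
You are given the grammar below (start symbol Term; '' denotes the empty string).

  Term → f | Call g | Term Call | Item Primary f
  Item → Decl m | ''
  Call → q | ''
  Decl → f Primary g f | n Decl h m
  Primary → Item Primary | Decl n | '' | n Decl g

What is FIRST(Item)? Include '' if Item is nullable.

From Item → Decl m: add FIRST(Decl) = { f, n }.
Item → '' contributes ''.
Union: FIRST(Item) = { f, n, '' }.

{ f, n, '' }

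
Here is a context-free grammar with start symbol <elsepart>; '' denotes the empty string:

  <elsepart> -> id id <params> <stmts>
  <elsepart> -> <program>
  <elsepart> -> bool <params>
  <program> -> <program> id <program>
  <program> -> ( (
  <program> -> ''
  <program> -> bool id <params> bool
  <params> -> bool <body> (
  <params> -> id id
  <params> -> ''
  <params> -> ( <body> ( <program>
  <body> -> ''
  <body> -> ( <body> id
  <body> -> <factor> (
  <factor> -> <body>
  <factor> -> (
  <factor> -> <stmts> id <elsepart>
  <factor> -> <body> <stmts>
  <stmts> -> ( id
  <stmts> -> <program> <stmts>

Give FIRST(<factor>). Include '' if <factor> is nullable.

From <factor> -> <body>: add FIRST(<body>) = { (, bool, id, '' } (including '' since <body> is nullable).
<factor> -> ( contributes {(}.
From <factor> -> <stmts> id <elsepart>: add FIRST(<stmts>) = { (, bool, id }.
From <factor> -> <body> <stmts>: <body> nullable, take FIRST(<body>) ∪ FIRST(<stmts>) = { (, bool, id }.
Union: FIRST(<factor>) = { (, bool, id, '' }.

{ (, bool, id, '' }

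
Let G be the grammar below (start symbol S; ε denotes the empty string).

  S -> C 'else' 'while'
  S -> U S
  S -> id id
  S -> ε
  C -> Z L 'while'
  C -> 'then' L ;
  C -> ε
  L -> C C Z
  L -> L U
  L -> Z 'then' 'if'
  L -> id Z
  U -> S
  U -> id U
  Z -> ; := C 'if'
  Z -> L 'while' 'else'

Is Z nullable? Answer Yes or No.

Nullable nonterminals: C, S, U.
No production of Z has an RHS whose symbols are all nullable, so Z is not nullable.

No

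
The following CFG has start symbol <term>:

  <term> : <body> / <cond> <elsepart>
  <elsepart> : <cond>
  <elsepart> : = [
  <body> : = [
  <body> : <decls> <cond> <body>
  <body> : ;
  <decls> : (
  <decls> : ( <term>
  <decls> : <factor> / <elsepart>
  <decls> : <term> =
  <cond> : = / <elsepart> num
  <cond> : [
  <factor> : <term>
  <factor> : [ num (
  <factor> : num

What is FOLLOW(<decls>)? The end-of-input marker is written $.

In <body> : <decls> <cond> <body>: add FIRST(<cond> <body>) = { =, [ }.
Union: FOLLOW(<decls>) = { =, [ }.

{ =, [ }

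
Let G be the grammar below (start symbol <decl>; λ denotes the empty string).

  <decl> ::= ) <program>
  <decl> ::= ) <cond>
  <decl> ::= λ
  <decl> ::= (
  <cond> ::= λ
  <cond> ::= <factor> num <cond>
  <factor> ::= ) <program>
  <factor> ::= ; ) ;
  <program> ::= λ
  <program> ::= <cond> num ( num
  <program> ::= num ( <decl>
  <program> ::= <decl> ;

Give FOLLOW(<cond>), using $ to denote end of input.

{ $, ;, num }

In <decl> ::= ) <cond>: <cond> is at the end, add FOLLOW(<decl>) = { $, ;, num }.
In <cond> ::= <factor> num <cond>: <cond> is at the end, add FOLLOW(<cond>) = { $, ;, num }.
In <program> ::= <cond> num ( num: add FIRST(num ( num) = { num }.
Union: FOLLOW(<cond>) = { $, ;, num }.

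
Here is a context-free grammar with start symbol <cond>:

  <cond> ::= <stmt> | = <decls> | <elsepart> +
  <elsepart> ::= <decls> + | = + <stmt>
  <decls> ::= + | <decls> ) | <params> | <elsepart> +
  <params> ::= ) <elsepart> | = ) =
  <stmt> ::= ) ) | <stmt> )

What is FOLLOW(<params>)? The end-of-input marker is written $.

In <decls> ::= <params>: <params> is at the end, add FOLLOW(<decls>) = { $, ), + }.
Union: FOLLOW(<params>) = { $, ), + }.

{ $, ), + }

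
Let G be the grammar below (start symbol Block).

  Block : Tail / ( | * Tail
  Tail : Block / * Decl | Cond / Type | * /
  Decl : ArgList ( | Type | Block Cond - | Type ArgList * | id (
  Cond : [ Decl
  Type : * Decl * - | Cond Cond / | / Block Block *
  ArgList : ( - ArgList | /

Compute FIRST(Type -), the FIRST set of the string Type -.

Add FIRST(Type) = { *, /, [ }; Type is not nullable, stop.

{ *, /, [ }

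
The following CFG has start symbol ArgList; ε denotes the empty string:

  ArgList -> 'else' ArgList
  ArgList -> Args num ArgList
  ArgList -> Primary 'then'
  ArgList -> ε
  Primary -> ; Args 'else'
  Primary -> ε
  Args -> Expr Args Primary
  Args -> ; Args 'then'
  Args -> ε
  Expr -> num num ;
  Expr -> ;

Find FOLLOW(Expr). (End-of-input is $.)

In Args -> Expr Args Primary: add FIRST(Args Primary)\{ε} = { ;, num }.
  Since Args Primary is nullable, also add FOLLOW(Args) = { 'else', 'then', ;, num }.
Union: FOLLOW(Expr) = { 'else', 'then', ;, num }.

{ 'else', 'then', ;, num }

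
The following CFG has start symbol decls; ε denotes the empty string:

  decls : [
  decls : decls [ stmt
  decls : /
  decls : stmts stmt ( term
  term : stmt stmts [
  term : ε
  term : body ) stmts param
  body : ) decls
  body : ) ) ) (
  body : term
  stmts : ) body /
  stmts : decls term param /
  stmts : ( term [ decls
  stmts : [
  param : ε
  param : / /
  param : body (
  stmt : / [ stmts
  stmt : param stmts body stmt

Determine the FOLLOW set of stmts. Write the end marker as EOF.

{ EOF, (, ), /, [ }

In decls : stmts stmt ( term: add FIRST(stmt ( term) = { (, ), /, [ }.
In term : stmt stmts [: add FIRST([) = { [ }.
In term : body ) stmts param: add FIRST(param)\{ε} = { (, ), /, [ }.
  Since param is nullable, also add FOLLOW(term) = { EOF, (, ), /, [ }.
In stmt : / [ stmts: stmts is at the end, add FOLLOW(stmt) = { EOF, (, ), /, [ }.
In stmt : param stmts body stmt: add FIRST(body stmt) = { (, ), /, [ }.
Union: FOLLOW(stmts) = { EOF, (, ), /, [ }.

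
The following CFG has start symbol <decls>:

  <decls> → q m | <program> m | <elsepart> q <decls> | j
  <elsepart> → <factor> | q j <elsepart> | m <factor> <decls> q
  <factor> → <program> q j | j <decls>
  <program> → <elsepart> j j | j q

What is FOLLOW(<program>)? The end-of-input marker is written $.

{ m, q }

In <decls> → <program> m: add FIRST(m) = { m }.
In <factor> → <program> q j: add FIRST(q j) = { q }.
Union: FOLLOW(<program>) = { m, q }.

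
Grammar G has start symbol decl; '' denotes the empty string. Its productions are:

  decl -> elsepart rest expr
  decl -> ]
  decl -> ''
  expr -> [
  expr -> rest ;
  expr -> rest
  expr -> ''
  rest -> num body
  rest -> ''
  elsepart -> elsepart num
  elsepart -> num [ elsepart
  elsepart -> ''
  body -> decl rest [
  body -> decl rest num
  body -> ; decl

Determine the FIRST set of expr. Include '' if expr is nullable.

{ ;, [, num, '' }

expr -> [ contributes {[}.
From expr -> rest ;: rest nullable, take FIRST(rest) ∪ {;} = { ;, num }.
From expr -> rest: add FIRST(rest) = { num, '' } (including '' since rest is nullable).
expr -> '' contributes ''.
Union: FIRST(expr) = { ;, [, num, '' }.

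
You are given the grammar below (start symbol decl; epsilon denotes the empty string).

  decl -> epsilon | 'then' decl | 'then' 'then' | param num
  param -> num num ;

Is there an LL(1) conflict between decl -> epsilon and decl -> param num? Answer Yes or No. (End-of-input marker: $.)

No

FIRST(epsilon) = { epsilon } and FIRST(param num) = { num }.
The first is nullable but FOLLOW(decl) = { $ } is disjoint from FIRST of the second.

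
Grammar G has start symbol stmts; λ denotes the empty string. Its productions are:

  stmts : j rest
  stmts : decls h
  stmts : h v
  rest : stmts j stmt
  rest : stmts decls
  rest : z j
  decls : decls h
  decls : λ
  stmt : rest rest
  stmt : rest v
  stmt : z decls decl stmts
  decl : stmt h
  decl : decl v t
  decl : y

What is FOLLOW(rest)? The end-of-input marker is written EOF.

{ EOF, h, j, v, z }

In stmts : j rest: rest is at the end, add FOLLOW(stmts) = { EOF, h, j, v, z }.
In stmt : rest rest: add FIRST(rest) = { h, j, z }.
In stmt : rest rest: rest is at the end, add FOLLOW(stmt) = { EOF, h, j, v, z }.
In stmt : rest v: add FIRST(v) = { v }.
Union: FOLLOW(rest) = { EOF, h, j, v, z }.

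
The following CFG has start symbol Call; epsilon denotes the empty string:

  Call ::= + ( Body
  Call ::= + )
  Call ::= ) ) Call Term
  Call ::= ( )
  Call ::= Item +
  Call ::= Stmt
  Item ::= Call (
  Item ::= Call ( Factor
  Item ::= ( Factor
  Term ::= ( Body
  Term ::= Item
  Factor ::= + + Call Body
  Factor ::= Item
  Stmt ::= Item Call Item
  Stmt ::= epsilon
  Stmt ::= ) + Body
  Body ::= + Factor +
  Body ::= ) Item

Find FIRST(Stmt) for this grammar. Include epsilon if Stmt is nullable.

{ (, ), +, epsilon }

From Stmt ::= Item Call Item: add FIRST(Item) = { (, ), + }.
Stmt ::= epsilon contributes epsilon.
Stmt ::= ) + Body contributes {)}.
Union: FIRST(Stmt) = { (, ), +, epsilon }.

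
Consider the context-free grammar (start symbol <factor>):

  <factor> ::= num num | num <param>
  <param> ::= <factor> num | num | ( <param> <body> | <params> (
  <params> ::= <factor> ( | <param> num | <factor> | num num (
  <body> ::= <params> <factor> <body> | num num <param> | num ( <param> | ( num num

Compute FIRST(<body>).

From <body> ::= <params> <factor> <body>: add FIRST(<params>) = { (, num }.
<body> ::= num num <param> contributes {num}.
<body> ::= num ( <param> contributes {num}.
<body> ::= ( num num contributes {(}.
Union: FIRST(<body>) = { (, num }.

{ (, num }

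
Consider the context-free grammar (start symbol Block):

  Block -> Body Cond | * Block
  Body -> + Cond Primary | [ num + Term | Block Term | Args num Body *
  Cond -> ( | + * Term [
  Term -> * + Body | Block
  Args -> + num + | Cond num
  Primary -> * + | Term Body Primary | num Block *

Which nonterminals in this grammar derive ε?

{ } (none)

No nonterminal has an empty production or an RHS whose symbols are all nullable.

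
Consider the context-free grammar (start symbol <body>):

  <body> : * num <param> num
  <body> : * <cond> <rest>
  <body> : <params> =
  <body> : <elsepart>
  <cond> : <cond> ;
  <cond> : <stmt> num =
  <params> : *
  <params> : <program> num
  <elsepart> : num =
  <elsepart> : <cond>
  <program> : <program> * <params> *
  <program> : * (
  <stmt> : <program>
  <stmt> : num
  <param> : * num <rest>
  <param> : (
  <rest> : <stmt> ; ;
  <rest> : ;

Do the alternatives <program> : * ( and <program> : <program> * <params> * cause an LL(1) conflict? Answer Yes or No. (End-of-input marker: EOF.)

Yes

FIRST(* () = { * } and FIRST(<program> * <params> *) = { * }.
Both contain *, so the two alternatives are not disjoint — LL(1) conflict.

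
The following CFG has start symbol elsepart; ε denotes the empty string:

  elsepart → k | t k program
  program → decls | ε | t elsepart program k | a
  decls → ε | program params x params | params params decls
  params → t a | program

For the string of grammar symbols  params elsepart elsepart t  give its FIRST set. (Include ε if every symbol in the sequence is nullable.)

{ a, k, t, x }

Add FIRST(params)\{ε} = { a, t, x }; params is nullable, continue.
Add FIRST(elsepart) = { k, t }; elsepart is not nullable, stop.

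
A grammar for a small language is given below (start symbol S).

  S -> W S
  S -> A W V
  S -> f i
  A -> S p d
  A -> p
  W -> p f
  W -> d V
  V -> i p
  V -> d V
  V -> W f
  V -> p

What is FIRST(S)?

{ d, f, p }

From S -> W S: add FIRST(W) = { d, p }.
From S -> A W V: add FIRST(A) = { d, f, p }.
S -> f i contributes {f}.
Union: FIRST(S) = { d, f, p }.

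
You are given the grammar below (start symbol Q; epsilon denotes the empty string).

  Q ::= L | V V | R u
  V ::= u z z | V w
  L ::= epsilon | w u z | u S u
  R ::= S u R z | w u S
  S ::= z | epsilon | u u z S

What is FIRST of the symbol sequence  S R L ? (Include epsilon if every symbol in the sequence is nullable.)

{ u, w, z }

Add FIRST(S)\{epsilon} = { u, z }; S is nullable, continue.
Add FIRST(R) = { u, w, z }; R is not nullable, stop.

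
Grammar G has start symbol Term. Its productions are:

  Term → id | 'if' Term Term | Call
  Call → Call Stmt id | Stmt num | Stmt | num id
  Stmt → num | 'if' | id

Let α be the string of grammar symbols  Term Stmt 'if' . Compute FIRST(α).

Add FIRST(Term) = { 'if', id, num }; Term is not nullable, stop.

{ 'if', id, num }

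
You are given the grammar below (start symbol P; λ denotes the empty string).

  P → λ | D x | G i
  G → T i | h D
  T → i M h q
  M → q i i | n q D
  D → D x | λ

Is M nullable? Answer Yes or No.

Nullable nonterminals: D, P.
No production of M has an RHS whose symbols are all nullable, so M is not nullable.

No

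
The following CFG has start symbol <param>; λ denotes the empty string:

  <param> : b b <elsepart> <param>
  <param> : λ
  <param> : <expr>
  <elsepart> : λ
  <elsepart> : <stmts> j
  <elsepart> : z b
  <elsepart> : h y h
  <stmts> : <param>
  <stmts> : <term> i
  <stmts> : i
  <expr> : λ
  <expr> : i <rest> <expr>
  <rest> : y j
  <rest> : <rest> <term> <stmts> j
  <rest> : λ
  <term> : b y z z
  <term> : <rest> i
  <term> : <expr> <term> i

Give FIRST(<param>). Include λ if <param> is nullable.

<param> : b b <elsepart> <param> contributes {b}.
<param> : λ contributes λ.
From <param> : <expr>: add FIRST(<expr>) = { i, λ } (including λ since <expr> is nullable).
Union: FIRST(<param>) = { b, i, λ }.

{ b, i, λ }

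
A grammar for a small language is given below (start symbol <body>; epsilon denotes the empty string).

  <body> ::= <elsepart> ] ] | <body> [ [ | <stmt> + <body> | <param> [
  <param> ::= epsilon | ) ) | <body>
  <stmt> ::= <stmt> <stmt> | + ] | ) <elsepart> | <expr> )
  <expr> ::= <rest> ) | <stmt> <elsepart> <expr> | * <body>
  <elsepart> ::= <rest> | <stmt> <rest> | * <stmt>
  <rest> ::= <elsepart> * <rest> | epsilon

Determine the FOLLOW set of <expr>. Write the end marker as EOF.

{ ) }

In <stmt> ::= <expr> ): add FIRST()) = { ) }.
In <expr> ::= <stmt> <elsepart> <expr>: <expr> is at the end, add FOLLOW(<expr>) = { ) }.
Union: FOLLOW(<expr>) = { ) }.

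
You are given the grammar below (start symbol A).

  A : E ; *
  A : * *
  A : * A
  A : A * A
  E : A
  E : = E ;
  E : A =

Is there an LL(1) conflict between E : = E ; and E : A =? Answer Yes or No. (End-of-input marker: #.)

Yes

FIRST(= E ;) = { = } and FIRST(A =) = { *, = }.
Both contain =, so the two alternatives are not disjoint — LL(1) conflict.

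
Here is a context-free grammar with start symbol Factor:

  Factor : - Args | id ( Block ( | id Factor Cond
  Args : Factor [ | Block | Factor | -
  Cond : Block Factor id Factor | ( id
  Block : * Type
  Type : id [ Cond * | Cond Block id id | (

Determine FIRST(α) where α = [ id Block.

{ [ }

[ is a terminal; add {[} and stop.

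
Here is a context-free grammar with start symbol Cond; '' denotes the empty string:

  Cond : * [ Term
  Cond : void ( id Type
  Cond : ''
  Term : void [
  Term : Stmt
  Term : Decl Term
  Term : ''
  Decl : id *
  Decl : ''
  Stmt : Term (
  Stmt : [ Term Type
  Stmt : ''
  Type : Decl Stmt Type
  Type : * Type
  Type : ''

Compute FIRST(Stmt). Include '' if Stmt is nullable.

{ (, [, id, void, '' }

From Stmt : Term (: Term nullable, take FIRST(Term) ∪ {(} = { (, [, id, void }.
Stmt : [ Term Type contributes {[}.
Stmt : '' contributes ''.
Union: FIRST(Stmt) = { (, [, id, void, '' }.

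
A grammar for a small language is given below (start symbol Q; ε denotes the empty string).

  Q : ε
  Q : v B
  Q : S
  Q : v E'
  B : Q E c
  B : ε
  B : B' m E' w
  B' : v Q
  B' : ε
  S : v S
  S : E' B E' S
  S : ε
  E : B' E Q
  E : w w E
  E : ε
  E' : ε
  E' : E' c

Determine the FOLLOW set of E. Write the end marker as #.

In B : Q E c: add FIRST(c) = { c }.
In E : B' E Q: add FIRST(Q)\{ε} = { c, m, v, w }.
  Since Q is nullable, also add FOLLOW(E) = { c, m, v, w }.
In E : w w E: E is at the end, add FOLLOW(E) = { c, m, v, w }.
Union: FOLLOW(E) = { c, m, v, w }.

{ c, m, v, w }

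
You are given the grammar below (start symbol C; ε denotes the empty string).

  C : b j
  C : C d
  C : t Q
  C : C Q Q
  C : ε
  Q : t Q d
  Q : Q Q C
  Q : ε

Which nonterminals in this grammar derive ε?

{ C, Q }

Directly nullable (have an ε-production): C, Q.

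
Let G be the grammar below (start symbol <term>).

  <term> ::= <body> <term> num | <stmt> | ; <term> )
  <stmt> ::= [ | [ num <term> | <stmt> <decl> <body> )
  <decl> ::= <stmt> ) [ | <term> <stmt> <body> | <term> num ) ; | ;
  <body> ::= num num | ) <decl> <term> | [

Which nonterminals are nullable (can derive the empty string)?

{ } (none)

No nonterminal has an empty production or an RHS whose symbols are all nullable.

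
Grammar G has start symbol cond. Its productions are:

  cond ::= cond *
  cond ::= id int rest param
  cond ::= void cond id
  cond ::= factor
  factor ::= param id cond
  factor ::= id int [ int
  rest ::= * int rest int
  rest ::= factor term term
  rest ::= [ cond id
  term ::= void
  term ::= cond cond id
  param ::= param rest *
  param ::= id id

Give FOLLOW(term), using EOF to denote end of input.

In rest ::= factor term term: add FIRST(term) = { id, void }.
In rest ::= factor term term: term is at the end, add FOLLOW(rest) = { *, id, int }.
Union: FOLLOW(term) = { *, id, int, void }.

{ *, id, int, void }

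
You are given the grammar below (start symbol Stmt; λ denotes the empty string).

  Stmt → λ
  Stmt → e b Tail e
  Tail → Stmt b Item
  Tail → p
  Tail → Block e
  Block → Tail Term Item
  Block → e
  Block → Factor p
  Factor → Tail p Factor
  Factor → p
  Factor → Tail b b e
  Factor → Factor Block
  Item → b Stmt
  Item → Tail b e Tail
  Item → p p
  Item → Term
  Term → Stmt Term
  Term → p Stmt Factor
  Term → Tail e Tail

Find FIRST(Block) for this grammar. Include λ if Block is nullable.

{ b, e, p }

From Block → Tail Term Item: add FIRST(Tail) = { b, e, p }.
Block → e contributes {e}.
From Block → Factor p: add FIRST(Factor) = { b, e, p }.
Union: FIRST(Block) = { b, e, p }.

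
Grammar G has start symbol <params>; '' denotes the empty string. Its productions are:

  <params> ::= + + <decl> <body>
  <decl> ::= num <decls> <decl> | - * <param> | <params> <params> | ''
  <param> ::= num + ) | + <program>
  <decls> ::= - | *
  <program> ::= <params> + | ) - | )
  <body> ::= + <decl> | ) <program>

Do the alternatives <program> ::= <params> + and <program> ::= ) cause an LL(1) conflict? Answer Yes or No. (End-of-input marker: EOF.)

No

FIRST(<params> +) = { + } and FIRST()) = { ) }.
The FIRST sets are disjoint and neither alternative is nullable — no conflict.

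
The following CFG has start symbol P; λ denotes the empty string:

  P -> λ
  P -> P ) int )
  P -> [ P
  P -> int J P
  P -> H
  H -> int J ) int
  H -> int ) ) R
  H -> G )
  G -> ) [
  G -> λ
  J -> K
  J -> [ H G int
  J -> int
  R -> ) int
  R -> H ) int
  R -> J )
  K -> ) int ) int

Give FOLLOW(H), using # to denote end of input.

{ #, ), int }

In P -> H: H is at the end, add FOLLOW(P) = { #, ) }.
In J -> [ H G int: add FIRST(G int) = { ), int }.
In R -> H ) int: add FIRST() int) = { ) }.
Union: FOLLOW(H) = { #, ), int }.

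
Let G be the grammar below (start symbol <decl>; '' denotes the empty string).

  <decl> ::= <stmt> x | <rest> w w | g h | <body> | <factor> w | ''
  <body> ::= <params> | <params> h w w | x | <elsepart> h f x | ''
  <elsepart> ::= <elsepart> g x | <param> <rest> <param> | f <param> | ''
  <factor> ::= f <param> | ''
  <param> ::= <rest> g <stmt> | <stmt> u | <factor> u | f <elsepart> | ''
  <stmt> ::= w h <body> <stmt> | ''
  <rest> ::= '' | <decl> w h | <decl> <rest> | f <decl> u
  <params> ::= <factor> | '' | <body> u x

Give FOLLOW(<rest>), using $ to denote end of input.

In <decl> ::= <rest> w w: add FIRST(w w) = { w }.
In <elsepart> ::= <param> <rest> <param>: add FIRST(<param>)\{''} = { f, g, h, u, w, x }.
  Since <param> is nullable, also add FOLLOW(<elsepart>) = { $, f, g, h, u, w, x }.
In <param> ::= <rest> g <stmt>: add FIRST(g <stmt>) = { g }.
In <rest> ::= <decl> <rest>: <rest> is at the end, add FOLLOW(<rest>) = { $, f, g, h, u, w, x }.
Union: FOLLOW(<rest>) = { $, f, g, h, u, w, x }.

{ $, f, g, h, u, w, x }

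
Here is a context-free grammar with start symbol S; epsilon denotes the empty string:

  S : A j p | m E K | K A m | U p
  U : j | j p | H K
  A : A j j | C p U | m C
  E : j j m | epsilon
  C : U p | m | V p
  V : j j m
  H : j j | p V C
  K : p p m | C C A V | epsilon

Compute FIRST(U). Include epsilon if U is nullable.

{ j, p }

U : j contributes {j}.
U : j p contributes {j}.
From U : H K: add FIRST(H) = { j, p }.
Union: FIRST(U) = { j, p }.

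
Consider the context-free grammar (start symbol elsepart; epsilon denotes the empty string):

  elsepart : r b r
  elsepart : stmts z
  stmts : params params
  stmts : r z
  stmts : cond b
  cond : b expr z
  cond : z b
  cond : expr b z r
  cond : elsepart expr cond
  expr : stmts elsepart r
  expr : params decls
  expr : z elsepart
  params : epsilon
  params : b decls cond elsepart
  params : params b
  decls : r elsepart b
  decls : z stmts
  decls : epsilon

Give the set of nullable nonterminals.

{ decls, expr, params, stmts }

Directly nullable (have an epsilon-production): params, decls.
stmts : params params with every symbol nullable, so stmts is nullable.
expr : params decls with every symbol nullable, so expr is nullable.
No other nonterminal has a production whose RHS symbols are all nullable.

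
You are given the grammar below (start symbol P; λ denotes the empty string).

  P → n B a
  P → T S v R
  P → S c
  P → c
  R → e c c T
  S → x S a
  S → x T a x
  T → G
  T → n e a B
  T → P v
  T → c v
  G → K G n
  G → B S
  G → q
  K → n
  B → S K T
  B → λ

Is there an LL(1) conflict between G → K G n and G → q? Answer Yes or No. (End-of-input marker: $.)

FIRST(K G n) = { n } and FIRST(q) = { q }.
The FIRST sets are disjoint and neither alternative is nullable — no conflict.

No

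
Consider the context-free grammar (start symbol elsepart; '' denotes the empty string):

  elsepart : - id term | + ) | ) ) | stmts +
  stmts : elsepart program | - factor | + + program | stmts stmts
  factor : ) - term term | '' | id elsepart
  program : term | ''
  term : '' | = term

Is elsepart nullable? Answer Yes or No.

Nullable nonterminals: factor, program, term.
No production of elsepart has an RHS whose symbols are all nullable, so elsepart is not nullable.

No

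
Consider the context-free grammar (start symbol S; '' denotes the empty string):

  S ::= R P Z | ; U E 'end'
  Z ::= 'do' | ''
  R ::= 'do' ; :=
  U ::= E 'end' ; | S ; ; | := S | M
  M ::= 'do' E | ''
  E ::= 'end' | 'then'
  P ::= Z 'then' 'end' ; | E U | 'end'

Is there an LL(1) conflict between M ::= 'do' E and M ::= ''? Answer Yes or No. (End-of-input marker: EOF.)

FIRST('do' E) = { 'do' } and FIRST('') = { '' }.
The second alternative is nullable and FOLLOW(M) = { EOF, 'do', 'end', 'then', ; } shares 'do' with FIRST of the first — conflict.

Yes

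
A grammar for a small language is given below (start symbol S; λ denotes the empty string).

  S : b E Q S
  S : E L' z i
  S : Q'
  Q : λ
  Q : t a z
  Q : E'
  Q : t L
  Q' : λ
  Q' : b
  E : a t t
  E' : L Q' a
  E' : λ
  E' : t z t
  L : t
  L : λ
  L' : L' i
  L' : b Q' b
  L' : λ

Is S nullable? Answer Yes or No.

Yes

S : Q' and each of Q' is nullable, so S ⇒* λ.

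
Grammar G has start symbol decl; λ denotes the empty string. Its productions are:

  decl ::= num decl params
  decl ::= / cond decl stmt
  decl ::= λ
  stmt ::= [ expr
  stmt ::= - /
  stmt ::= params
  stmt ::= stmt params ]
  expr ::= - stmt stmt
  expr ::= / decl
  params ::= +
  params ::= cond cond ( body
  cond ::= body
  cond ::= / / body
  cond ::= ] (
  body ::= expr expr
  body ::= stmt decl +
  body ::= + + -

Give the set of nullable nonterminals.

Directly nullable (have an λ-production): decl.
No other nonterminal has a production whose RHS symbols are all nullable.

{ decl }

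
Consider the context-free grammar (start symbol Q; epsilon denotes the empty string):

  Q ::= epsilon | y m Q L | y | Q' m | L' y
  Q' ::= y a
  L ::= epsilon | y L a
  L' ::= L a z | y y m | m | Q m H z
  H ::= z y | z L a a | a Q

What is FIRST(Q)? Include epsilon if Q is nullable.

{ a, m, y, epsilon }

Q ::= epsilon contributes epsilon.
Q ::= y m Q L contributes {y}.
Q ::= y contributes {y}.
From Q ::= Q' m: add FIRST(Q') = { y }.
From Q ::= L' y: add FIRST(L') = { a, m, y }.
Union: FIRST(Q) = { a, m, y, epsilon }.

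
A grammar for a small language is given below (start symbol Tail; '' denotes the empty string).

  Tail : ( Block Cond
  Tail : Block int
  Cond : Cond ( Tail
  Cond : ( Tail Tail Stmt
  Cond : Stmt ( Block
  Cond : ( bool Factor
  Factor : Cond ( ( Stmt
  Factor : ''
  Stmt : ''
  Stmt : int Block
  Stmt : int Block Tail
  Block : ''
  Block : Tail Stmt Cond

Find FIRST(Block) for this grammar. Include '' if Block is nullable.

{ (, int, '' }

Block : '' contributes ''.
From Block : Tail Stmt Cond: add FIRST(Tail) = { (, int }.
Union: FIRST(Block) = { (, int, '' }.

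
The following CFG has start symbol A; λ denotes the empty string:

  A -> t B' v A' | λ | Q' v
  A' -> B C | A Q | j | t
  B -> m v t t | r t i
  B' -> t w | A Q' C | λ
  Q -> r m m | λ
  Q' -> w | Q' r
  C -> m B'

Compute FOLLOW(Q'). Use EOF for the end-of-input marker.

In A -> Q' v: add FIRST(v) = { v }.
In B' -> A Q' C: add FIRST(C) = { m }.
In Q' -> Q' r: add FIRST(r) = { r }.
Union: FOLLOW(Q') = { m, r, v }.

{ m, r, v }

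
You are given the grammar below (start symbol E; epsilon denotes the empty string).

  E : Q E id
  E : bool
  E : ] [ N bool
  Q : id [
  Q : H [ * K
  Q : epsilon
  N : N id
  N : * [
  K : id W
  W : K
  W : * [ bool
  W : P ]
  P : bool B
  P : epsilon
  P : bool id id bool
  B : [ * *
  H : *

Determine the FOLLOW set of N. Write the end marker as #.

{ bool, id }

In E : ] [ N bool: add FIRST(bool) = { bool }.
In N : N id: add FIRST(id) = { id }.
Union: FOLLOW(N) = { bool, id }.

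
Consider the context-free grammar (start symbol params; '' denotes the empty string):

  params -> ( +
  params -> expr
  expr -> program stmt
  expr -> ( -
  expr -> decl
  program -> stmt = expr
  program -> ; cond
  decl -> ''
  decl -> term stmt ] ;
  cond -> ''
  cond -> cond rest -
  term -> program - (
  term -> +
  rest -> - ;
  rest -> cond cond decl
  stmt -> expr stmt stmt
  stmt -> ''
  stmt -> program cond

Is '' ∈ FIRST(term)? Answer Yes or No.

Nullable nonterminals: cond, decl, expr, params, rest, stmt.
No production of term has an RHS whose symbols are all nullable, so term is not nullable.

No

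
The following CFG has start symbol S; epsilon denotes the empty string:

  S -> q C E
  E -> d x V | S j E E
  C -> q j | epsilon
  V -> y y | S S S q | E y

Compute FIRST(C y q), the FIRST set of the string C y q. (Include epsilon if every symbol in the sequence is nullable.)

Add FIRST(C)\{epsilon} = { q }; C is nullable, continue.
y is a terminal; add {y} and stop.

{ q, y }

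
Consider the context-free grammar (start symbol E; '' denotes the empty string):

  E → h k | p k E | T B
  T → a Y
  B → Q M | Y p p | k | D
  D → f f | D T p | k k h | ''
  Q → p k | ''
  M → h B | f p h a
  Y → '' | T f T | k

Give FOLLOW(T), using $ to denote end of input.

In E → T B: add FIRST(B)\{''} = { a, f, h, k, p }.
  Since B is nullable, also add FOLLOW(E) = { $ }.
In D → D T p: add FIRST(p) = { p }.
In Y → T f T: add FIRST(f T) = { f }.
In Y → T f T: T is at the end, add FOLLOW(Y) = { $, a, f, h, k, p }.
Union: FOLLOW(T) = { $, a, f, h, k, p }.

{ $, a, f, h, k, p }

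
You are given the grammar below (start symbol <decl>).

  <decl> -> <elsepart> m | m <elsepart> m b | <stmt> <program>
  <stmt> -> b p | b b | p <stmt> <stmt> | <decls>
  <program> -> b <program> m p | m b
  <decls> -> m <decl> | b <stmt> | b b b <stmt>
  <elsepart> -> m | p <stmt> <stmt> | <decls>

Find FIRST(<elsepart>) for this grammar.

{ b, m, p }

<elsepart> -> m contributes {m}.
<elsepart> -> p <stmt> <stmt> contributes {p}.
From <elsepart> -> <decls>: add FIRST(<decls>) = { b, m }.
Union: FIRST(<elsepart>) = { b, m, p }.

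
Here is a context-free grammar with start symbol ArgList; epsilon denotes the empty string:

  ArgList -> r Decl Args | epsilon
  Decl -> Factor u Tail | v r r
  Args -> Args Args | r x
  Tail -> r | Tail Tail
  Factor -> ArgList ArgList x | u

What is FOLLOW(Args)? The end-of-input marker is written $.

{ $, r, x }

In ArgList -> r Decl Args: Args is at the end, add FOLLOW(ArgList) = { $, r, x }.
In Args -> Args Args: add FIRST(Args) = { r }.
In Args -> Args Args: Args is at the end, add FOLLOW(Args) = { $, r, x }.
Union: FOLLOW(Args) = { $, r, x }.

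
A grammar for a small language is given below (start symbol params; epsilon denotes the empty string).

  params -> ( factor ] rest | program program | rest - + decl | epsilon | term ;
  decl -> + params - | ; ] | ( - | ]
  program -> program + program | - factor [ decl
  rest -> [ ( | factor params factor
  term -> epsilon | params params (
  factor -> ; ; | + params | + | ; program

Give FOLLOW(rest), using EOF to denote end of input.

In params -> ( factor ] rest: rest is at the end, add FOLLOW(params) = { EOF, (, +, -, ;, [, ] }.
In params -> rest - + decl: add FIRST(- + decl) = { - }.
Union: FOLLOW(rest) = { EOF, (, +, -, ;, [, ] }.

{ EOF, (, +, -, ;, [, ] }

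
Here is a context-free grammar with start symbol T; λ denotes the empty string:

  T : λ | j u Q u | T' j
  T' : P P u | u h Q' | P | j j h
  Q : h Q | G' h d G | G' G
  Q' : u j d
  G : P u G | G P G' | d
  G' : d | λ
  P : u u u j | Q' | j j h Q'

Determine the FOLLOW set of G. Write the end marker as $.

In Q : G' h d G: G is at the end, add FOLLOW(Q) = { u }.
In Q : G' G: G is at the end, add FOLLOW(Q) = { u }.
In G : P u G: G is at the end, add FOLLOW(G) = { j, u }.
In G : G P G': add FIRST(P G') = { j, u }.
Union: FOLLOW(G) = { j, u }.

{ j, u }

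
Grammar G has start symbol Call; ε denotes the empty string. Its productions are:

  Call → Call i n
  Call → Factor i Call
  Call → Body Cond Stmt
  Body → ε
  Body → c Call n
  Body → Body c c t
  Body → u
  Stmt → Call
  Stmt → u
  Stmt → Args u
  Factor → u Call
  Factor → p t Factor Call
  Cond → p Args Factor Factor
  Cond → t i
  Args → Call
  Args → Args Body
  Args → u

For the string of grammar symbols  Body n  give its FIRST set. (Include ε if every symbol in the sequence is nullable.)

Add FIRST(Body)\{ε} = { c, u }; Body is nullable, continue.
n is a terminal; add {n} and stop.

{ c, n, u }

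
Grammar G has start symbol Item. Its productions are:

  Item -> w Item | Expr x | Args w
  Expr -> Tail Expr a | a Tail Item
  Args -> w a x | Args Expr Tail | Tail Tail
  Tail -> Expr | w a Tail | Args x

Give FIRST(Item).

{ a, w }

Item -> w Item contributes {w}.
From Item -> Expr x: add FIRST(Expr) = { a, w }.
From Item -> Args w: add FIRST(Args) = { a, w }.
Union: FIRST(Item) = { a, w }.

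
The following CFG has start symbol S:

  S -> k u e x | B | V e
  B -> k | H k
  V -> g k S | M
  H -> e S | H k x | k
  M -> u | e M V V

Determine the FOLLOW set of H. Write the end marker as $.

{ k }

In B -> H k: add FIRST(k) = { k }.
In H -> H k x: add FIRST(k x) = { k }.
Union: FOLLOW(H) = { k }.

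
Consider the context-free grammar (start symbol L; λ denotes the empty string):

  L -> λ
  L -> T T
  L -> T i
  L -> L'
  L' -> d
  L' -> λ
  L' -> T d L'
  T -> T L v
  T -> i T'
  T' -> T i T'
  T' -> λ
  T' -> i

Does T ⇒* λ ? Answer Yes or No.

No

Nullable nonterminals: L, L', T'.
No production of T has an RHS whose symbols are all nullable, so T is not nullable.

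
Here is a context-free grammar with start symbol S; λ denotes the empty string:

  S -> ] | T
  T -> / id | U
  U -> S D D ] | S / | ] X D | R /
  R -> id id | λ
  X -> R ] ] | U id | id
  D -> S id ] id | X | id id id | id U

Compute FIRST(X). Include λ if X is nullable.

{ /, ], id }

From X -> R ] ]: R nullable, take FIRST(R) ∪ {]} = { ], id }.
From X -> U id: add FIRST(U) = { /, ], id }.
X -> id contributes {id}.
Union: FIRST(X) = { /, ], id }.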